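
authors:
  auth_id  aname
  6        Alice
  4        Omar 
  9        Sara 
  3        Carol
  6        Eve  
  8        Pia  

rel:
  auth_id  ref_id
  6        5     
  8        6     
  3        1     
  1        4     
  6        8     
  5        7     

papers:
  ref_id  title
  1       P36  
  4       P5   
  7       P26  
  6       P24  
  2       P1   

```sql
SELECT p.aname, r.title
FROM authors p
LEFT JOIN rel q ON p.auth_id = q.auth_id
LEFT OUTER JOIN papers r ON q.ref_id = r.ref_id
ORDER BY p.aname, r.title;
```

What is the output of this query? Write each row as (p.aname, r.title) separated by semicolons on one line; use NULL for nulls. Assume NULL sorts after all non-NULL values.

(Alice, NULL); (Alice, NULL); (Carol, P36); (Eve, NULL); (Eve, NULL); (Omar, NULL); (Pia, P24); (Sara, NULL)

Evaluate left to right. First `authors p LEFT JOIN rel q` on auth_id: 8 row(s).
Then LEFT JOIN `papers r` on ref_id: each of those 8 rows is kept; rows whose q.ref_id has no match in r get NULL for r's columns.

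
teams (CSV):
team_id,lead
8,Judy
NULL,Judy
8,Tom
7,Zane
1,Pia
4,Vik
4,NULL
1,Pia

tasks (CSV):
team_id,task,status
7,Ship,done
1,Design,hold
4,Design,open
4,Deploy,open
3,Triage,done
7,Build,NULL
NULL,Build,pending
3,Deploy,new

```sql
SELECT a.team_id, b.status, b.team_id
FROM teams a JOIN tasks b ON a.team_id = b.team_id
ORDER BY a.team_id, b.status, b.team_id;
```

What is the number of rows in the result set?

8

INNER JOIN keeps only pairs where the ON condition holds.
Matching on a.team_id = b.team_id. A NULL in a compared column never satisfies the condition.
- a (team_id=8) has no partner → excluded.
- a (team_id=NULL) has no partner → excluded.
- a (team_id=8) has no partner → excluded.
- a (team_id=7) pairs with 2 row(s) of b.
- a (team_id=1) pairs with 1 row(s) of b.
- a (team_id=4) pairs with 2 row(s) of b.
- a (team_id=4) pairs with 2 row(s) of b.
- a (team_id=1) pairs with 1 row(s) of b.
Total: 8 rows.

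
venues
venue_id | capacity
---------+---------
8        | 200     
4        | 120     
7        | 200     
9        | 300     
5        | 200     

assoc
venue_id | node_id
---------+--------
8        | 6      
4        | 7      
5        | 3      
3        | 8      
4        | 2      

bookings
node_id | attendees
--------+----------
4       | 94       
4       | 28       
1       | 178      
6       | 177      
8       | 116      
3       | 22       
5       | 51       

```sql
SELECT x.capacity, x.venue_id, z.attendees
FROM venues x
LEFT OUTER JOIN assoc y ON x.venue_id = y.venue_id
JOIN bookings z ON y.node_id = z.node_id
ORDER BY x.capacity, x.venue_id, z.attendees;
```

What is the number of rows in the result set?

2

Step 1 — x LEFT JOIN y on venue_id → 6 row(s).
Then INNER JOIN `bookings z` on node_id: keep only rows whose y.node_id appears in z.
Result: 2 row(s).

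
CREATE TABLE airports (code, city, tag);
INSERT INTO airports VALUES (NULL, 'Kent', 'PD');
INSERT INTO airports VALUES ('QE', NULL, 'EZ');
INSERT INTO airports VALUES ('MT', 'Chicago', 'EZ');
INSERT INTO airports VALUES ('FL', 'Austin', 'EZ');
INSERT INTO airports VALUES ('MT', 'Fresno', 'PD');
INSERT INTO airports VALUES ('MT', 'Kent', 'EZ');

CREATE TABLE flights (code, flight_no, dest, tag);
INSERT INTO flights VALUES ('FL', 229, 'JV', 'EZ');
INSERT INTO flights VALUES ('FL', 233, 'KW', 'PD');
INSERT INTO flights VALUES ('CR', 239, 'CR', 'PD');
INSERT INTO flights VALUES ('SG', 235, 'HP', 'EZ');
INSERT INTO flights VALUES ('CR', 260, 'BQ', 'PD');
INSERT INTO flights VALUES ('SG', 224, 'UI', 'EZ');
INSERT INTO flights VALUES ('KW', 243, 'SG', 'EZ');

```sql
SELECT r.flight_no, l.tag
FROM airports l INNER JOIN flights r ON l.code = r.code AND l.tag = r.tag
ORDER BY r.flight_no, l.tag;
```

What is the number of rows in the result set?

1

INNER JOIN keeps only pairs where the ON condition holds.
Matching on l.code = r.code AND l.tag = r.tag. A NULL in a compared column never satisfies the condition.
Matched pairs: 1.
Total: 1 rows.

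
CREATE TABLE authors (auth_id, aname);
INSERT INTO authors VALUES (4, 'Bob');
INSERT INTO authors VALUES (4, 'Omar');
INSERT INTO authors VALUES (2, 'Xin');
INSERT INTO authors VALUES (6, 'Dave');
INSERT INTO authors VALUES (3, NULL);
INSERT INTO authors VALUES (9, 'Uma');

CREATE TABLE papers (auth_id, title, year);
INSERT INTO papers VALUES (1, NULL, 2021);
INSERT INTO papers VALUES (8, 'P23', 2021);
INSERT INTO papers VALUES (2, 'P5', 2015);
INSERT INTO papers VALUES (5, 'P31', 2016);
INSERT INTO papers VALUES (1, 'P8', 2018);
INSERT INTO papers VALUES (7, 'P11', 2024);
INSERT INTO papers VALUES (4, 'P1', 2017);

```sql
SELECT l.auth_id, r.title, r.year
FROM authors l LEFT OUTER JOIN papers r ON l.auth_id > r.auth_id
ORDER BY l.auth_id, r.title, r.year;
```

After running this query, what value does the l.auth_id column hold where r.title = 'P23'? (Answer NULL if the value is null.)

9

LEFT JOIN keeps every row from `authors`; unmatched rows get NULL for `papers`'s columns.
Matching on l.auth_id > r.auth_id.
Matched pairs: 23; unmatched l rows kept: 0.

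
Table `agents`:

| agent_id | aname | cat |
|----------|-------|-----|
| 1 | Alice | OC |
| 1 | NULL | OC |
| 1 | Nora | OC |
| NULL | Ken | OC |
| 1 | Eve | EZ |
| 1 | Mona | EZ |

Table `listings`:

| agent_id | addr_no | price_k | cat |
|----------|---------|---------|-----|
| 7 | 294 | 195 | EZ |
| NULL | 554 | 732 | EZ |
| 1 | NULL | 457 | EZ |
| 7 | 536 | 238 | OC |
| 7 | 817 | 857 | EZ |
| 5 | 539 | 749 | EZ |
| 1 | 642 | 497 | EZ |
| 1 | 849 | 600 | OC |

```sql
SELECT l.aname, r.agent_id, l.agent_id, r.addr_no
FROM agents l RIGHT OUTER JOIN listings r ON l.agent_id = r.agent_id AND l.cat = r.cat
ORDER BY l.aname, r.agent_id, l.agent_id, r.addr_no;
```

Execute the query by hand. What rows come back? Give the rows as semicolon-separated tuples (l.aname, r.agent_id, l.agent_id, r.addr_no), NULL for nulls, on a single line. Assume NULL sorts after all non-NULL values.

(Alice, 1, 1, 849); (Eve, 1, 1, 642); (Eve, 1, 1, NULL); (Mona, 1, 1, 642); (Mona, 1, 1, NULL); (Nora, 1, 1, 849); (NULL, 1, 1, 849); (NULL, 5, NULL, 539); (NULL, 7, NULL, 294); (NULL, 7, NULL, 536); (NULL, 7, NULL, 817); (NULL, NULL, NULL, 554)

RIGHT JOIN keeps every row from `listings`; unmatched rows get NULL for `agents`'s columns.
Matching on l.agent_id = r.agent_id AND l.cat = r.cat. A NULL in a compared column never satisfies the condition.
Matched pairs: 7; unmatched r rows kept: 5.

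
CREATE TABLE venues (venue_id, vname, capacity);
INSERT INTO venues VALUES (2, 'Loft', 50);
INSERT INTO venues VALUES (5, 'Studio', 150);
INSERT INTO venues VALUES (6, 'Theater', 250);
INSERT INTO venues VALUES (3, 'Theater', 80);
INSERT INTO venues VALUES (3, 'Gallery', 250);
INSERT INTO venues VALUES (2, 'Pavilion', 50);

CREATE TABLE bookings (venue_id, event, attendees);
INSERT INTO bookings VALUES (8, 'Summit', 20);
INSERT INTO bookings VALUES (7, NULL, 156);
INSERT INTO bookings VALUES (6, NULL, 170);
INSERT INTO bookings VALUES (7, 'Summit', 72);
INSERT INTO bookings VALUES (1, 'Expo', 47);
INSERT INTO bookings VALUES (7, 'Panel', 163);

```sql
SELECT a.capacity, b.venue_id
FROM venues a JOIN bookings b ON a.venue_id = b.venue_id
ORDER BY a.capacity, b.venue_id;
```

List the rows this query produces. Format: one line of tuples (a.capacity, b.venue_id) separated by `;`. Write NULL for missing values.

(250, 6)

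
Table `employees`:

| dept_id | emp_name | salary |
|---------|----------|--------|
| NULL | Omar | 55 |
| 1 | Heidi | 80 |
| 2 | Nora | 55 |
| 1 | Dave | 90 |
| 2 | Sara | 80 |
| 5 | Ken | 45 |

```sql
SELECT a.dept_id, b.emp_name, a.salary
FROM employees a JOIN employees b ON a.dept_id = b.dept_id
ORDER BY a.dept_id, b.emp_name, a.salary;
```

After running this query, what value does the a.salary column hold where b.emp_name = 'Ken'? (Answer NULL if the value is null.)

45

INNER JOIN keeps only pairs where the ON condition holds.
Matching on a.dept_id = b.dept_id. A NULL in a compared column never satisfies the condition.
- dept_id=NULL: no matching b row, dropped.
- dept_id=1: 2 matching b row(s), so 2 row(s) emitted.
- dept_id=2: 2 matching b row(s), so 2 row(s) emitted.
- dept_id=1: 2 matching b row(s), so 2 row(s) emitted.
- dept_id=2: 2 matching b row(s), so 2 row(s) emitted.
- dept_id=5: 1 matching b row(s), so 1 row(s) emitted.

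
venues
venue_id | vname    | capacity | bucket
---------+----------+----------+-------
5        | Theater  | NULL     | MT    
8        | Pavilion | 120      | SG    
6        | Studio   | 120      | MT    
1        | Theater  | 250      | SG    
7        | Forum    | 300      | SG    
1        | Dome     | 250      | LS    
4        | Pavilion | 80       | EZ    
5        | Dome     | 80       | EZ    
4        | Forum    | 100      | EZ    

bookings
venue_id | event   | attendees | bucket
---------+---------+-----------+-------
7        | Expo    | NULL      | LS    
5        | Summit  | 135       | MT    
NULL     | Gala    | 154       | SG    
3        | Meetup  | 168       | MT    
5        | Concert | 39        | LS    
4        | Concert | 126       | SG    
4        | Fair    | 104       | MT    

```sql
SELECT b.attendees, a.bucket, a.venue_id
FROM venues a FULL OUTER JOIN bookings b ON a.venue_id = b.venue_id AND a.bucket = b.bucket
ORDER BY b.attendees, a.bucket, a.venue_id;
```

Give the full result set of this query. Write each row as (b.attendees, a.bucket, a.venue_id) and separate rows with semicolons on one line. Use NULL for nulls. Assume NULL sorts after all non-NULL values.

FULL OUTER JOIN keeps every row from both sides; unmatched rows get NULL for the other side's columns.
Matching on a.venue_id = b.venue_id AND a.bucket = b.bucket. A NULL in a compared column never satisfies the condition.
Matched pairs: 1; unmatched a rows kept: 8; unmatched b rows kept: 6.

(39, NULL, NULL); (104, NULL, NULL); (126, NULL, NULL); (135, MT, 5); (154, NULL, NULL); (168, NULL, NULL); (NULL, EZ, 4); (NULL, EZ, 4); (NULL, EZ, 5); (NULL, LS, 1); (NULL, MT, 6); (NULL, SG, 1); (NULL, SG, 7); (NULL, SG, 8); (NULL, NULL, NULL)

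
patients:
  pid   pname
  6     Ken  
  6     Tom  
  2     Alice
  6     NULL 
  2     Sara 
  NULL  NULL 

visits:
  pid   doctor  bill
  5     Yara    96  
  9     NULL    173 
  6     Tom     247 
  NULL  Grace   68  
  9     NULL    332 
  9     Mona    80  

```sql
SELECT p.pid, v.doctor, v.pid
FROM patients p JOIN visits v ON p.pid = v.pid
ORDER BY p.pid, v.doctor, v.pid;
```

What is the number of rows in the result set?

3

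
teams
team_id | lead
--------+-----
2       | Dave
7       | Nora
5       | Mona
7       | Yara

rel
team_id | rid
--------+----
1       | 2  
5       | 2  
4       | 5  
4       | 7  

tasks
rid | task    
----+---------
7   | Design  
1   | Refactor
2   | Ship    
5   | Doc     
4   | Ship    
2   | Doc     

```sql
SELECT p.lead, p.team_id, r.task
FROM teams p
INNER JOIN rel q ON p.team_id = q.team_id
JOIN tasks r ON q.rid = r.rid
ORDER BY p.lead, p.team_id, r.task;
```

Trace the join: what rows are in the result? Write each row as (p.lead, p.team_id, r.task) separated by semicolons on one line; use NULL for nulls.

(Mona, 5, Doc); (Mona, 5, Ship)

Joins associate left-to-right: teams INNER JOIN rel on team_id gives 1 intermediate row(s).
Then INNER JOIN `tasks r` on rid: keep only rows whose q.rid appears in r.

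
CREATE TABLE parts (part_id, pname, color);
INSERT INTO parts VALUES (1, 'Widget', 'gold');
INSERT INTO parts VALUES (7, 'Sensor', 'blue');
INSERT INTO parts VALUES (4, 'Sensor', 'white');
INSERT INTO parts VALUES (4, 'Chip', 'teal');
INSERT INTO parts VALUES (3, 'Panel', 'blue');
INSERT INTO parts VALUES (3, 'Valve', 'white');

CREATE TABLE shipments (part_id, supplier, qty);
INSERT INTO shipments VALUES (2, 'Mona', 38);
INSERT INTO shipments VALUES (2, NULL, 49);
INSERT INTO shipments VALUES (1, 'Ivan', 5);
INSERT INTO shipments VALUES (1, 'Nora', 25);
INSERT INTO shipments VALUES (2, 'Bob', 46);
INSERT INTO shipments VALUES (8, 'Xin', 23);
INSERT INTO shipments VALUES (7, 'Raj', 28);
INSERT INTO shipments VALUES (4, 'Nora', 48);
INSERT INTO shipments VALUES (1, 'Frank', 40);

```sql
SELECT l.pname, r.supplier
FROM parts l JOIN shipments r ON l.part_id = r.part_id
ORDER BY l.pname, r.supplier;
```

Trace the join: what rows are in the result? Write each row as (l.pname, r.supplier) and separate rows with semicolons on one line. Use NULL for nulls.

(Chip, Nora); (Sensor, Nora); (Sensor, Raj); (Widget, Frank); (Widget, Ivan); (Widget, Nora)

INNER JOIN keeps only pairs where the ON condition holds.
Matching on l.part_id = r.part_id.
- l[0] part_id=1 → 3 match(es) in r → 3 row(s).
- l[1] part_id=7 → 1 match(es) in r → 1 row(s).
- l[2] part_id=4 → 1 match(es) in r → 1 row(s).
- l[3] part_id=4 → 1 match(es) in r → 1 row(s).
- l[4] part_id=3 → no match; dropped.
- l[5] part_id=3 → no match; dropped.
After projecting and ordering:
l.pname | r.supplier
Chip | Nora
Sensor | Nora
Sensor | Raj
Widget | Frank
Widget | Ivan
Widget | Nora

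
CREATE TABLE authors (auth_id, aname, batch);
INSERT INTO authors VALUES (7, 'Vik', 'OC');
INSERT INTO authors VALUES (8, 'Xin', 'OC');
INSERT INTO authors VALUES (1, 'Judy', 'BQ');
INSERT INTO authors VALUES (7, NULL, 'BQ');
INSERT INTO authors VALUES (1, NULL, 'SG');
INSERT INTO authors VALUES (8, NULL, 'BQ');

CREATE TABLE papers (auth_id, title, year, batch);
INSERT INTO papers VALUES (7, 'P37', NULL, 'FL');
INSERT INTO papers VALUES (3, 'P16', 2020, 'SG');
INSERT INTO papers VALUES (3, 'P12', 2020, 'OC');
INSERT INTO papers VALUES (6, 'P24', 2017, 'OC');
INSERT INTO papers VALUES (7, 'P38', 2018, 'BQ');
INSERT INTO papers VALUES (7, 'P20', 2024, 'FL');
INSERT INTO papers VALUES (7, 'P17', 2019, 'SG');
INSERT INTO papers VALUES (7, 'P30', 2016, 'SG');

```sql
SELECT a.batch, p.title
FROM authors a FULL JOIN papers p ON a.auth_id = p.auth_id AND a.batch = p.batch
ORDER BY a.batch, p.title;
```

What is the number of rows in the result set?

FULL OUTER JOIN keeps every row from both sides; unmatched rows get NULL for the other side's columns.
Matching on a.auth_id = p.auth_id AND a.batch = p.batch.
Matched pairs: 1; unmatched a rows kept: 5; unmatched p rows kept: 7.
Total: 1 matched + 12 padded = 13 rows.

13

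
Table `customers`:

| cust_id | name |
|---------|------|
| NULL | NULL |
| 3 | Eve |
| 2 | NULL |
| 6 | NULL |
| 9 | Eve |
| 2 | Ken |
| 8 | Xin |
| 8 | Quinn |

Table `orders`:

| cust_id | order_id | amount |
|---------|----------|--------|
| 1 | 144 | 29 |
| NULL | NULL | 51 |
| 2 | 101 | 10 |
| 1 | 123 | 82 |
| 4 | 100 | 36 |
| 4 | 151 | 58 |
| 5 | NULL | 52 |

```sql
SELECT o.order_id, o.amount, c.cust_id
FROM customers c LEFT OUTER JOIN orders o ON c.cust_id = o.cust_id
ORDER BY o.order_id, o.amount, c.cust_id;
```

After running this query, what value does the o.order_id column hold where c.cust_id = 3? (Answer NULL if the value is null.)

NULL

LEFT JOIN keeps every row from `customers`; unmatched rows get NULL for `orders`'s columns.
Matching on c.cust_id = o.cust_id. A NULL in a compared column never satisfies the condition.
- cust_id=NULL: no o row matches, row kept with o columns NULL.
- cust_id=3: no o row matches, row kept with o columns NULL.
- cust_id=2: 1 matching o row(s), so 1 row(s) emitted.
- cust_id=6: no o row matches, row kept with o columns NULL.
- cust_id=9: no o row matches, row kept with o columns NULL.
- cust_id=2: 1 matching o row(s), so 1 row(s) emitted.
- cust_id=8: no o row matches, row kept with o columns NULL.
- cust_id=8: no o row matches, row kept with o columns NULL.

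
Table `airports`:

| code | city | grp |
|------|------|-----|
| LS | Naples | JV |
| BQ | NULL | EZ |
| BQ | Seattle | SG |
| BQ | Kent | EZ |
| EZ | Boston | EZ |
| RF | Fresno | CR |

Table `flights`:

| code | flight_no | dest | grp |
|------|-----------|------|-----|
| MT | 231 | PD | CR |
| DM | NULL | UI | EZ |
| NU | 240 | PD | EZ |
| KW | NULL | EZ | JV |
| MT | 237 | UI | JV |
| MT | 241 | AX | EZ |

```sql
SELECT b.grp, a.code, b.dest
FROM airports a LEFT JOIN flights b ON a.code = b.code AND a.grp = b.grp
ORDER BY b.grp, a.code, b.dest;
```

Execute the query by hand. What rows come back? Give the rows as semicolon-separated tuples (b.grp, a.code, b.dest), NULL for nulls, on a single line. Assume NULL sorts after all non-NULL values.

(NULL, BQ, NULL); (NULL, BQ, NULL); (NULL, BQ, NULL); (NULL, EZ, NULL); (NULL, LS, NULL); (NULL, RF, NULL)

LEFT JOIN keeps every row from `airports`; unmatched rows get NULL for `flights`'s columns.
Matching on a.code = b.code AND a.grp = b.grp.
Matched pairs: 0; unmatched a rows kept: 6.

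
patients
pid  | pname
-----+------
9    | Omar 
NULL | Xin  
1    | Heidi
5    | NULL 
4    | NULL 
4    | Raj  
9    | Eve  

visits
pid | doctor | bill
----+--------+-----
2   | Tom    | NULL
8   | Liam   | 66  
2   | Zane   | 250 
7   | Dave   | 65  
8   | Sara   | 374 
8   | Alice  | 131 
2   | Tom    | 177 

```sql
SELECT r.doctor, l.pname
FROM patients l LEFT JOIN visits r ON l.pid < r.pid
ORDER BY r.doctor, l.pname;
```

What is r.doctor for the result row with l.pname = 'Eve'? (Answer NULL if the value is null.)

NULL

LEFT JOIN keeps every row from `patients`; unmatched rows get NULL for `visits`'s columns.
Matching on l.pid < r.pid. A NULL in a compared column never satisfies the condition.
Matched pairs: 19; unmatched l rows kept: 3.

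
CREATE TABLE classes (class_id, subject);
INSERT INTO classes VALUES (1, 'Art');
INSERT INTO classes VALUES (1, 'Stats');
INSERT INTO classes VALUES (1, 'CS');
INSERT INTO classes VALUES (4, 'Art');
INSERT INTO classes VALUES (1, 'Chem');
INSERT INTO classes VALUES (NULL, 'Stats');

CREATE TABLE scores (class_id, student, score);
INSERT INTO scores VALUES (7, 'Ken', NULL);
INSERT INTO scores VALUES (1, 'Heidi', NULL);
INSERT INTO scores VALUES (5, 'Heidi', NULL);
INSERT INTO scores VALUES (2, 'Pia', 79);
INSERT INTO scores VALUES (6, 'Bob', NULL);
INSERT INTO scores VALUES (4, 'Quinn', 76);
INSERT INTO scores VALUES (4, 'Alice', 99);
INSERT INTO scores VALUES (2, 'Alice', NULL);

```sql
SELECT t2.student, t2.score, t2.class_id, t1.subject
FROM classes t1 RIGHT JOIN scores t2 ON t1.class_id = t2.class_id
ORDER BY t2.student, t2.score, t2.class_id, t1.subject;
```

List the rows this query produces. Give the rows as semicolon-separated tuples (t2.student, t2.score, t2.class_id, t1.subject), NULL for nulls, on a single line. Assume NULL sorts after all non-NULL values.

(Alice, 99, 4, Art); (Alice, NULL, 2, NULL); (Bob, NULL, 6, NULL); (Heidi, NULL, 1, Art); (Heidi, NULL, 1, CS); (Heidi, NULL, 1, Chem); (Heidi, NULL, 1, Stats); (Heidi, NULL, 5, NULL); (Ken, NULL, 7, NULL); (Pia, 79, 2, NULL); (Quinn, 76, 4, Art)

RIGHT JOIN keeps every row from `scores`; unmatched rows get NULL for `classes`'s columns.
Matching on t1.class_id = t2.class_id. A NULL in a compared column never satisfies the condition.
Matched pairs: 6; unmatched t2 rows kept: 5.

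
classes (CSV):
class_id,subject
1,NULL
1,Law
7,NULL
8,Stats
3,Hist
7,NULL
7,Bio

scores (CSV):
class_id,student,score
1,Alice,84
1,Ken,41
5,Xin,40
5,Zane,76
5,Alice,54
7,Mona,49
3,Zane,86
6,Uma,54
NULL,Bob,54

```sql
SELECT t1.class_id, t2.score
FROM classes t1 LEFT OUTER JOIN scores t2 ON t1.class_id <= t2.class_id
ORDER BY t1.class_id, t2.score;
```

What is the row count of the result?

26

LEFT JOIN keeps every row from `classes`; unmatched rows get NULL for `scores`'s columns.
Matching on t1.class_id <= t2.class_id. A NULL in a compared column never satisfies the condition.
Matched pairs: 25; unmatched t1 rows kept: 1.
Total: 25 matched + 1 padded = 26 rows.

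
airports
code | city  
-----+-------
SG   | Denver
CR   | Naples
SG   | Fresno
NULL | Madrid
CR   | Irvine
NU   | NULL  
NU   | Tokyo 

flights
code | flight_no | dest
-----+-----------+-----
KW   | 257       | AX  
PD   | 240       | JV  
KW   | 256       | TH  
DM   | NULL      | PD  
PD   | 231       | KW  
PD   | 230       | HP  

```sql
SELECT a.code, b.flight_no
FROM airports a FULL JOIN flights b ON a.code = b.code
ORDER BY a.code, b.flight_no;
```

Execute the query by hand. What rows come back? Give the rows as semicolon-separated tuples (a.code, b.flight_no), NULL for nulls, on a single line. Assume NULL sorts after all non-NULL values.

FULL OUTER JOIN keeps every row from both sides; unmatched rows get NULL for the other side's columns.
Matching on a.code = b.code. A NULL in a compared column never satisfies the condition.
- code=SG: no b row matches, row kept with b columns NULL.
- code=CR: no b row matches, row kept with b columns NULL.
- code=SG: no b row matches, row kept with b columns NULL.
- code=NULL: no b row matches, row kept with b columns NULL.
- code=CR: no b row matches, row kept with b columns NULL.
- code=NU: no b row matches, row kept with b columns NULL.
- code=NU: no b row matches, row kept with b columns NULL.
- 6 row(s) from b found no a partner → padded with NULL.

(CR, NULL); (CR, NULL); (NU, NULL); (NU, NULL); (SG, NULL); (SG, NULL); (NULL, 230); (NULL, 231); (NULL, 240); (NULL, 256); (NULL, 257); (NULL, NULL); (NULL, NULL)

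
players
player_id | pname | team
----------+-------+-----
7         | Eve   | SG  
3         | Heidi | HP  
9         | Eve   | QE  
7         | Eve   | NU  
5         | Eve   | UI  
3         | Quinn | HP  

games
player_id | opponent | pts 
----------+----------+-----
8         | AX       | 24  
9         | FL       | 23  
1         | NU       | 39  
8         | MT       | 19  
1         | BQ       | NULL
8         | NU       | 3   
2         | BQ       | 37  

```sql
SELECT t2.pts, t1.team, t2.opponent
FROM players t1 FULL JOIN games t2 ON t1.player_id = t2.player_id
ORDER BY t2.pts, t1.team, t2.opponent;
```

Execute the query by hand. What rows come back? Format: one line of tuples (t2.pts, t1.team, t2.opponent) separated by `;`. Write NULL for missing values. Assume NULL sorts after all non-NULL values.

FULL OUTER JOIN keeps every row from both sides; unmatched rows get NULL for the other side's columns.
Matching on t1.player_id = t2.player_id.
- t1[0] player_id=7 → no match; kept with NULLs on the t2 side.
- t1[1] player_id=3 → no match; kept with NULLs on the t2 side.
- t1[2] player_id=9 → 1 match(es) in t2 → 1 row(s).
- t1[3] player_id=7 → no match; kept with NULLs on the t2 side.
- t1[4] player_id=5 → no match; kept with NULLs on the t2 side.
- t1[5] player_id=3 → no match; kept with NULLs on the t2 side.
- 6 row(s) from t2 found no t1 partner → padded with NULL.

(3, NULL, NU); (19, NULL, MT); (23, QE, FL); (24, NULL, AX); (37, NULL, BQ); (39, NULL, NU); (NULL, HP, NULL); (NULL, HP, NULL); (NULL, NU, NULL); (NULL, SG, NULL); (NULL, UI, NULL); (NULL, NULL, BQ)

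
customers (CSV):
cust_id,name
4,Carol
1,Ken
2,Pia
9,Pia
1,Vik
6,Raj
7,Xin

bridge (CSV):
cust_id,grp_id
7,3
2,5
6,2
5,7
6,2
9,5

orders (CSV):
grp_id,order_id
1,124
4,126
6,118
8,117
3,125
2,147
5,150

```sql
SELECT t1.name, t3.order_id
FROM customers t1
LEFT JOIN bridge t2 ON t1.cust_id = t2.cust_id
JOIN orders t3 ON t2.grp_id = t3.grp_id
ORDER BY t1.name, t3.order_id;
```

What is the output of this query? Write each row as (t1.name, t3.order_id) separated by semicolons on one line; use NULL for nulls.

Evaluate left to right. First `customers t1 LEFT JOIN bridge t2` on cust_id: 8 row(s).
Then INNER JOIN `orders t3` on grp_id: keep only rows whose t2.grp_id appears in t3.

(Pia, 150); (Pia, 150); (Raj, 147); (Raj, 147); (Xin, 125)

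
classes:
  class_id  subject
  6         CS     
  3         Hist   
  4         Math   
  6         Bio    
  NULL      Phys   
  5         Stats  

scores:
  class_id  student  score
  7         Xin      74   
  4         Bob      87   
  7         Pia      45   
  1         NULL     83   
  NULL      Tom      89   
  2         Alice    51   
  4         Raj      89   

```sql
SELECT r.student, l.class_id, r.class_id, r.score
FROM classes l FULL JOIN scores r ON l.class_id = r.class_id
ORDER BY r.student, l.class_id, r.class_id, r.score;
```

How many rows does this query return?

12

FULL OUTER JOIN keeps every row from both sides; unmatched rows get NULL for the other side's columns.
Matching on l.class_id = r.class_id. A NULL in a compared column never satisfies the condition.
Matched pairs: 2; unmatched l rows kept: 5; unmatched r rows kept: 5.
Total: 2 matched + 10 padded = 12 rows.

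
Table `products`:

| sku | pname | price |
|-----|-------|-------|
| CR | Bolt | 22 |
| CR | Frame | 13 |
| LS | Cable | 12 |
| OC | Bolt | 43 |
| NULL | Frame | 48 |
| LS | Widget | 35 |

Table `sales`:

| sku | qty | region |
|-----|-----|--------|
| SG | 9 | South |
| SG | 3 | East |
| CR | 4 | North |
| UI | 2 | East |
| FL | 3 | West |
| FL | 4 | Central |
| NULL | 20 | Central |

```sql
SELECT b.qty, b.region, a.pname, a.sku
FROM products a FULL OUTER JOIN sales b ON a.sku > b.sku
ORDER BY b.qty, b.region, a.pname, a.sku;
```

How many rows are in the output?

16

FULL OUTER JOIN keeps every row from both sides; unmatched rows get NULL for the other side's columns.
Matching on a.sku > b.sku. A NULL in a compared column never satisfies the condition.
Matched pairs: 9; unmatched a rows kept: 3; unmatched b rows kept: 4.
Total: 9 matched + 7 padded = 16 rows.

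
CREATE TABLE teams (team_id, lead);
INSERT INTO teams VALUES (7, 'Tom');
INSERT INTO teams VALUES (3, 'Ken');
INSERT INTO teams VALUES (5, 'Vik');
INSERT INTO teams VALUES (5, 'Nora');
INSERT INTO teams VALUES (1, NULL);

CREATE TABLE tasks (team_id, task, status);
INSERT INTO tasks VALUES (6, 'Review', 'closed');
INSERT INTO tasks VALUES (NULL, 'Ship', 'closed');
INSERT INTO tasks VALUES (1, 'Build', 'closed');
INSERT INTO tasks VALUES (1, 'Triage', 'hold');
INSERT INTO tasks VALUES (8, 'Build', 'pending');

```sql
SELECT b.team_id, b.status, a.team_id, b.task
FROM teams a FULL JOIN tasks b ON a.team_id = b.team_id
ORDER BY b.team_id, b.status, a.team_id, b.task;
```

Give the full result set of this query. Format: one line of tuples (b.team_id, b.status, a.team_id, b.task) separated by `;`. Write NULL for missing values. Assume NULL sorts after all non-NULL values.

(1, closed, 1, Build); (1, hold, 1, Triage); (6, closed, NULL, Review); (8, pending, NULL, Build); (NULL, closed, NULL, Ship); (NULL, NULL, 3, NULL); (NULL, NULL, 5, NULL); (NULL, NULL, 5, NULL); (NULL, NULL, 7, NULL)

FULL OUTER JOIN keeps every row from both sides; unmatched rows get NULL for the other side's columns.
Matching on a.team_id = b.team_id. A NULL in a compared column never satisfies the condition.
Matched pairs: 2; unmatched a rows kept: 4; unmatched b rows kept: 3.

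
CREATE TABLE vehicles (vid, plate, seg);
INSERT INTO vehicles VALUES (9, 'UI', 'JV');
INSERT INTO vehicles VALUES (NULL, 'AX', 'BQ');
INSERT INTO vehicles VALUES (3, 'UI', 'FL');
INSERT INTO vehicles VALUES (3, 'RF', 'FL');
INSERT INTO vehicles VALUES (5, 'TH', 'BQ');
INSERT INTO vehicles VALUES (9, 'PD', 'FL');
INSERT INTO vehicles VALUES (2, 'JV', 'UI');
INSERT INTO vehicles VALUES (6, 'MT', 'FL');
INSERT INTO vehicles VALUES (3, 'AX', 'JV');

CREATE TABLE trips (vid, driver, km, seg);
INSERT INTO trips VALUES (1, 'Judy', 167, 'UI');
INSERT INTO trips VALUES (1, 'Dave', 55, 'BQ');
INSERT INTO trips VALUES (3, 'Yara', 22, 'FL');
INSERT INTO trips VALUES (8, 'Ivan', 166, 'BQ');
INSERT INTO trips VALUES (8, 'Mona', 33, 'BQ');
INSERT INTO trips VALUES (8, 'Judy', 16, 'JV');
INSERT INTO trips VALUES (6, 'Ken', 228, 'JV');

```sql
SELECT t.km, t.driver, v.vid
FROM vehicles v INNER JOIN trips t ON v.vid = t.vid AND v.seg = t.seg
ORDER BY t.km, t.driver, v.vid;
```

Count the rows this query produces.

INNER JOIN keeps only pairs where the ON condition holds.
Matching on v.vid = t.vid AND v.seg = t.seg. A NULL in a compared column never satisfies the condition.
- v row (vid=9, seg=JV): no match → dropped.
- v row (vid=NULL, seg=BQ): no match → dropped.
- v row (vid=3, seg=FL): matches 1 t row(s) → 1 output row(s).
- v row (vid=3, seg=FL): matches 1 t row(s) → 1 output row(s).
- v row (vid=5, seg=BQ): no match → dropped.
- v row (vid=9, seg=FL): no match → dropped.
- v row (vid=2, seg=UI): no match → dropped.
- v row (vid=6, seg=FL): no match → dropped.
- v row (vid=3, seg=JV): no match → dropped.
Total: 2 rows.

2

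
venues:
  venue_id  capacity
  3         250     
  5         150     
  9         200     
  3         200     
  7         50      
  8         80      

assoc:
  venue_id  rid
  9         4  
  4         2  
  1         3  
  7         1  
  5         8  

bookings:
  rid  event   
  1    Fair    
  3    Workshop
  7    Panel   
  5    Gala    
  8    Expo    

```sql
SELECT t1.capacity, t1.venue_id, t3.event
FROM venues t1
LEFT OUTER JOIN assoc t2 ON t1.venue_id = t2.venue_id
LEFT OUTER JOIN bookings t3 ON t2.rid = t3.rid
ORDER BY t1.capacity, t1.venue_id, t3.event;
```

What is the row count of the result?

Step 1 — t1 LEFT JOIN t2 on venue_id → 6 row(s).
Then LEFT JOIN `bookings t3` on rid: each of those 6 rows is kept; rows whose t2.rid has no match in t3 get NULL for t3's columns.
Result: 6 row(s).

6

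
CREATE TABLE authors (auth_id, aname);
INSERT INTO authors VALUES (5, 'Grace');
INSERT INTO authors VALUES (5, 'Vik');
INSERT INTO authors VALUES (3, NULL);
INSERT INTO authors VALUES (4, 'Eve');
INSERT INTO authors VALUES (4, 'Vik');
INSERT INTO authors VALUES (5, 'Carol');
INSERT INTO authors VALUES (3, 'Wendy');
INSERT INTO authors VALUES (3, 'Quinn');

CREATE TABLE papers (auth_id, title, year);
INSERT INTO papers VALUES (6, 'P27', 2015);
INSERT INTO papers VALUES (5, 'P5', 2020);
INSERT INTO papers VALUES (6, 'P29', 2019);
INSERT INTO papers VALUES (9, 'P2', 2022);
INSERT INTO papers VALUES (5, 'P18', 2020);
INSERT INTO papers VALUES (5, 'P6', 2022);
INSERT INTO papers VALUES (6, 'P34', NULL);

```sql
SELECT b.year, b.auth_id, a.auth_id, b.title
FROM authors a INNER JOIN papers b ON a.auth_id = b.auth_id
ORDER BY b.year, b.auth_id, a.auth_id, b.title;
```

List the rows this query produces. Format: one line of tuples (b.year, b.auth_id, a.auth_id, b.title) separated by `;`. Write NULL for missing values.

INNER JOIN keeps only pairs where the ON condition holds.
Matching on a.auth_id = b.auth_id.
Matched pairs: 9.

(2020, 5, 5, P18); (2020, 5, 5, P18); (2020, 5, 5, P18); (2020, 5, 5, P5); (2020, 5, 5, P5); (2020, 5, 5, P5); (2022, 5, 5, P6); (2022, 5, 5, P6); (2022, 5, 5, P6)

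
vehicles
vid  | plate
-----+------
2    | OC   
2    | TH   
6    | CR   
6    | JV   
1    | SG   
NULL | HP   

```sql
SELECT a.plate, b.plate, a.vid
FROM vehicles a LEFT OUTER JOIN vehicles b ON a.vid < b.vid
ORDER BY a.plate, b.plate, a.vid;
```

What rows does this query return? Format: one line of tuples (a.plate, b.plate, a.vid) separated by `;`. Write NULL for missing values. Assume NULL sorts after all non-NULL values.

(CR, NULL, 6); (HP, NULL, NULL); (JV, NULL, 6); (OC, CR, 2); (OC, JV, 2); (SG, CR, 1); (SG, JV, 1); (SG, OC, 1); (SG, TH, 1); (TH, CR, 2); (TH, JV, 2)

LEFT JOIN keeps every row from `vehicles a`; unmatched rows get NULL for `vehicles b`'s columns.
Matching on a.vid < b.vid. A NULL in a compared column never satisfies the condition.
- vid=2: 2 matching b row(s), so 2 row(s) emitted.
- vid=2: 2 matching b row(s), so 2 row(s) emitted.
- vid=6: no b row matches, row kept with b columns NULL.
- vid=6: no b row matches, row kept with b columns NULL.
- vid=1: 4 matching b row(s), so 4 row(s) emitted.
- vid=NULL: no b row matches, row kept with b columns NULL.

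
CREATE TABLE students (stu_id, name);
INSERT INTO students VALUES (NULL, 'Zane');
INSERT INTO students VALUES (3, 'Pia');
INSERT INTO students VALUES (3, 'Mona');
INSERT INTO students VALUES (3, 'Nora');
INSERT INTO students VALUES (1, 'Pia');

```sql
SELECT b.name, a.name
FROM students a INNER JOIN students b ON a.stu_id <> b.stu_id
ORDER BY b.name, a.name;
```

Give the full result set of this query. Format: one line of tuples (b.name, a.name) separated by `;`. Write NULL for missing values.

(Mona, Pia); (Nora, Pia); (Pia, Mona); (Pia, Nora); (Pia, Pia); (Pia, Pia)

INNER JOIN keeps only pairs where the ON condition holds.
Matching on a.stu_id <> b.stu_id. A NULL in a compared column never satisfies the condition.
- a row (stu_id=NULL): no match → dropped.
- a row (stu_id=3): matches 1 b row(s) → 1 output row(s).
- a row (stu_id=3): matches 1 b row(s) → 1 output row(s).
- a row (stu_id=3): matches 1 b row(s) → 1 output row(s).
- a row (stu_id=1): matches 3 b row(s) → 3 output row(s).
After projecting and ordering:
b.name | a.name
Mona | Pia
Nora | Pia
Pia | Mona
Pia | Nora
Pia | Pia
Pia | Pia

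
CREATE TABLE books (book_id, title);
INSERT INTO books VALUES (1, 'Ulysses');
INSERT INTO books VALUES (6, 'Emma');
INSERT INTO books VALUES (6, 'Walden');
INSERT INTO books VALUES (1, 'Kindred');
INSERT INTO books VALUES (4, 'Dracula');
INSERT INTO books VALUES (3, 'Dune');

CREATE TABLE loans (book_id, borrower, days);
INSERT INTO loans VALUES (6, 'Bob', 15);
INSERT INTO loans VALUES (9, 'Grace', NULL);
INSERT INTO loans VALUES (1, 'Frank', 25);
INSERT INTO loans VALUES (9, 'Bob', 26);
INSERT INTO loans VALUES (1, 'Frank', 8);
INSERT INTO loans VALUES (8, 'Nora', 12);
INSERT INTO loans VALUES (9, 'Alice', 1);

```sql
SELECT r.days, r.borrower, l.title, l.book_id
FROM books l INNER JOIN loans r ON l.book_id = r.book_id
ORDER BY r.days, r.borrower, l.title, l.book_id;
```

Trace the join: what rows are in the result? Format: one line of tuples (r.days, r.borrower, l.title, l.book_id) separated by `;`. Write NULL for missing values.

INNER JOIN keeps only pairs where the ON condition holds.
Matching on l.book_id = r.book_id.
Matched pairs: 6.

(8, Frank, Kindred, 1); (8, Frank, Ulysses, 1); (15, Bob, Emma, 6); (15, Bob, Walden, 6); (25, Frank, Kindred, 1); (25, Frank, Ulysses, 1)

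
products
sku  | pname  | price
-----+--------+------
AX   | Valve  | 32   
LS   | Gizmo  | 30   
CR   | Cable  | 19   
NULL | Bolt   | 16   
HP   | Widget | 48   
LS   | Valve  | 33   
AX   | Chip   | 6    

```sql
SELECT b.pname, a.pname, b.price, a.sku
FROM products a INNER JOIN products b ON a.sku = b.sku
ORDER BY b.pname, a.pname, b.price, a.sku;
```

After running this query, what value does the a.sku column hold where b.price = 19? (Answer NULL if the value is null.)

CR

INNER JOIN keeps only pairs where the ON condition holds.
Matching on a.sku = b.sku. A NULL in a compared column never satisfies the condition.
- sku=AX: 2 matching b row(s), so 2 row(s) emitted.
- sku=LS: 2 matching b row(s), so 2 row(s) emitted.
- sku=CR: 1 matching b row(s), so 1 row(s) emitted.
- sku=NULL: no matching b row, dropped.
- sku=HP: 1 matching b row(s), so 1 row(s) emitted.
- sku=LS: 2 matching b row(s), so 2 row(s) emitted.
- sku=AX: 2 matching b row(s), so 2 row(s) emitted.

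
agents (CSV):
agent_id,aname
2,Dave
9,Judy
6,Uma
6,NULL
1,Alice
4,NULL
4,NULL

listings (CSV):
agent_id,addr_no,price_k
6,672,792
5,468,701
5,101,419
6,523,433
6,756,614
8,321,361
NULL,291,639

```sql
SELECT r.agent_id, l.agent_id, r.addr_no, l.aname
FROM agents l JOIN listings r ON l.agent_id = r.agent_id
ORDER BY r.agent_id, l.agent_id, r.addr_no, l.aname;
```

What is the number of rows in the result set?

6

INNER JOIN keeps only pairs where the ON condition holds.
Matching on l.agent_id = r.agent_id. A NULL in a compared column never satisfies the condition.
Matched pairs: 6.
Total: 6 rows.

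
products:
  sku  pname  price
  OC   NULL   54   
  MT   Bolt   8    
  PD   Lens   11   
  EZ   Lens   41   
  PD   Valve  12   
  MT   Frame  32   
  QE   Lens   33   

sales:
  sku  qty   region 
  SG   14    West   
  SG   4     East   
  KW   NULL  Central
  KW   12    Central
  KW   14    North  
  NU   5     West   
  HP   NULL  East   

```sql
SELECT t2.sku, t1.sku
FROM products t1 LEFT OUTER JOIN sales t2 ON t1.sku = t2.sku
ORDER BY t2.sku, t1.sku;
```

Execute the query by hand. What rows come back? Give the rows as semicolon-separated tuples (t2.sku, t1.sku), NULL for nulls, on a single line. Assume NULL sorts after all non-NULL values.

LEFT JOIN keeps every row from `products`; unmatched rows get NULL for `sales`'s columns.
Matching on t1.sku = t2.sku.
- t1 row (sku=OC): no match → kept, t2 columns NULL.
- t1 row (sku=MT): no match → kept, t2 columns NULL.
- t1 row (sku=PD): no match → kept, t2 columns NULL.
- t1 row (sku=EZ): no match → kept, t2 columns NULL.
- t1 row (sku=PD): no match → kept, t2 columns NULL.
- t1 row (sku=MT): no match → kept, t2 columns NULL.
- t1 row (sku=QE): no match → kept, t2 columns NULL.
After projecting and ordering:
t2.sku | t1.sku
NULL | EZ
NULL | MT
NULL | MT
NULL | OC
NULL | PD
NULL | PD
NULL | QE

(NULL, EZ); (NULL, MT); (NULL, MT); (NULL, OC); (NULL, PD); (NULL, PD); (NULL, QE)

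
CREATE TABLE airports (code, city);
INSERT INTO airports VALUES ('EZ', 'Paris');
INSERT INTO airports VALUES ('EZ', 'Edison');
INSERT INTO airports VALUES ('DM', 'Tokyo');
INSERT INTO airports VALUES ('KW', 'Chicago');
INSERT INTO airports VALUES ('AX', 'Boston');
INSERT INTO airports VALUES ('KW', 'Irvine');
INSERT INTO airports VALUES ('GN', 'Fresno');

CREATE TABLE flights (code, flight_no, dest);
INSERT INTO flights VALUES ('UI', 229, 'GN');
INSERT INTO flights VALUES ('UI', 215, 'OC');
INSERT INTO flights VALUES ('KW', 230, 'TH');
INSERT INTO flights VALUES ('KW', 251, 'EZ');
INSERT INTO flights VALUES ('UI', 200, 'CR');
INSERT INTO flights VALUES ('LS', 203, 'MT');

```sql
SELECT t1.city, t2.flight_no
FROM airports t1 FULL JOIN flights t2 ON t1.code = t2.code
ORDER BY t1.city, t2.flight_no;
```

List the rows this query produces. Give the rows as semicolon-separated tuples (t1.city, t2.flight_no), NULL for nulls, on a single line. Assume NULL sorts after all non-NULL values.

(Boston, NULL); (Chicago, 230); (Chicago, 251); (Edison, NULL); (Fresno, NULL); (Irvine, 230); (Irvine, 251); (Paris, NULL); (Tokyo, NULL); (NULL, 200); (NULL, 203); (NULL, 215); (NULL, 229)

FULL OUTER JOIN keeps every row from both sides; unmatched rows get NULL for the other side's columns.
Matching on t1.code = t2.code.
- t1 (code=EZ) has no partner → padded with NULL.
- t1 (code=EZ) has no partner → padded with NULL.
- t1 (code=DM) has no partner → padded with NULL.
- t1 (code=KW) pairs with 2 row(s) of t2.
- t1 (code=AX) has no partner → padded with NULL.
- t1 (code=KW) pairs with 2 row(s) of t2.
- t1 (code=GN) has no partner → padded with NULL.
- 4 row(s) from t2 found no t1 partner → padded with NULL.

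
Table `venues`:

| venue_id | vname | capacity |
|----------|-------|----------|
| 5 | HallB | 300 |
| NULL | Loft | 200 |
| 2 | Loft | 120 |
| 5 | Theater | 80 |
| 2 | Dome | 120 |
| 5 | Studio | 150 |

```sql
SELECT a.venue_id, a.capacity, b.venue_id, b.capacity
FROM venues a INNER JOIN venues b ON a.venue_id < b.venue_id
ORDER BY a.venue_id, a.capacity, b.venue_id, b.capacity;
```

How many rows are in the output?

6

INNER JOIN keeps only pairs where the ON condition holds.
Matching on a.venue_id < b.venue_id. A NULL in a compared column never satisfies the condition.
- a[0] venue_id=5 → no match; dropped.
- a[1] venue_id=NULL → no match; dropped.
- a[2] venue_id=2 → 3 match(es) in b → 3 row(s).
- a[3] venue_id=5 → no match; dropped.
- a[4] venue_id=2 → 3 match(es) in b → 3 row(s).
- a[5] venue_id=5 → no match; dropped.
Total: 6 rows.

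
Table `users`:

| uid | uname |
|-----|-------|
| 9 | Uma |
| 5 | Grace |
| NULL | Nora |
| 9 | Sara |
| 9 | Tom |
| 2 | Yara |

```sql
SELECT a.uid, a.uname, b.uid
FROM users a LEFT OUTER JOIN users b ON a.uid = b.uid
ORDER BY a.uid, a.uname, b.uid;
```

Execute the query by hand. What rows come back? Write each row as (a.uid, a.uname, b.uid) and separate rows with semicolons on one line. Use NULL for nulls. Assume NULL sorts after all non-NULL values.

LEFT JOIN keeps every row from `users a`; unmatched rows get NULL for `users b`'s columns.
Matching on a.uid = b.uid. A NULL in a compared column never satisfies the condition.
- uid=9: 3 matching b row(s), so 3 row(s) emitted.
- uid=5: 1 matching b row(s), so 1 row(s) emitted.
- uid=NULL: no b row matches, row kept with b columns NULL.
- uid=9: 3 matching b row(s), so 3 row(s) emitted.
- uid=9: 3 matching b row(s), so 3 row(s) emitted.
- uid=2: 1 matching b row(s), so 1 row(s) emitted.

(2, Yara, 2); (5, Grace, 5); (9, Sara, 9); (9, Sara, 9); (9, Sara, 9); (9, Tom, 9); (9, Tom, 9); (9, Tom, 9); (9, Uma, 9); (9, Uma, 9); (9, Uma, 9); (NULL, Nora, NULL)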